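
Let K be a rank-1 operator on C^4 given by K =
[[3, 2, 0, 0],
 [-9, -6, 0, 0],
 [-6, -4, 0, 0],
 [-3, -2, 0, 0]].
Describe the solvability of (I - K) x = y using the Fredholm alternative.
(I - K) is invertible (det(I - K) = 4 ≠ 0), so for every y in C^4 the equation (I - K) x = y has a unique solution.

K has rank 1, so it is an outer product K = u v^T: every row of K is a multiple of one row vector. Reading off the entries, u = (1, -3, -2, -1) and v = (3, 2, 0, 0) (row i of K equals u_i·v^T). A rank-one matrix u v^T satisfies K u = u (v·u) and kills the (3)-dimensional subspace v^⊥, so its characteristic polynomial is lambda^3 (lambda - v·u) with v·u = tr K = -3. Hence the eigenvalues of I - K are 1 (multiplicity 3) and 1 - (-3) = 4, so det(I - K) = 4. (Direct check: I - K =
[[-2, -2, 0, 0],
 [9, 7, 0, 0],
 [6, 4, 1, 0],
 [3, 2, 0, 1]]
has determinant 4.) The finite-dimensional Fredholm alternative says: either (I - K) is invertible, or ker(I - K) ≠ {0} and then range(I - K) = ker((I - K)^*)^⊥, with dim ker(I - K) = dim ker((I - K)^*). Since det(I - K) ≠ 0, 1 is not an eigenvalue of K and ker(I - K) = {0}, so we are in the first case: for every y there is a unique x = (I - K)^(-1) y. Explicitly, by the Sherman–Morrison formula, (I - u v^T)^(-1) = I + u v^T/(1 - v·u), i.e. (I - K)^(-1) = I + K/(4).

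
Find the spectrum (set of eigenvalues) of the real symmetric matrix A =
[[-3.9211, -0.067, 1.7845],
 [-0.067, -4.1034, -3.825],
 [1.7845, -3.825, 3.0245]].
sigma(A) ≈ {-6, -4, 5}

A is real symmetric, so its spectrum consists of real eigenvalues. Expanding the characteristic polynomial of the displayed matrix gives
  det(λ I - A) = p(λ) = λ^3 + (5)λ^2 + (-26)λ + (-120).
Solving p(λ) = 0 yields eigenvalues ≈ -6, -4, 5. (A is shown rounded to 4 decimals, so these recover the underlying integer eigenvalues to within that precision.)
Verification: the trace of A = -5 equals the sum of eigenvalues -5, and det(A) ≈ 120.0000 matches the eigenvalue product 120.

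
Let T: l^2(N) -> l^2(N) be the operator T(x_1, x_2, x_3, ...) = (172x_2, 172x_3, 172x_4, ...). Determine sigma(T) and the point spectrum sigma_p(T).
sigma(T) = closed disk {z in C : |z| ≤ 172}; sigma_p(T) = open disk {z in C : |z| < 172}

Note T = 172·V where V is the unit left shift (V x)_k = x_{k+1}; so sigma(T) = 172·sigma(V) and ||T|| = 172||V||. ||T x||^2 = 29584sum_{k≥2} |x_k|^2 ≤ 29584||x||^2, with equality on {x : x_1 = 0}, so ||T|| = 172. For any lambda with |lambda| < 172, set r = lambda/172 (|r| < 1); the vector x = (1, r, r^2, ...) is in l^2 and satisfies T x = 172(r, r^2, ...) = lambda x, so lambda is an eigenvalue. On the boundary |lambda| = 172 the geometric series diverges, so no l^2 eigenvector exists, but these lambda lie in the approximate point spectrum. Hence sigma(T) is the closed disk of radius 172 and sigma_p(T) is the open disk.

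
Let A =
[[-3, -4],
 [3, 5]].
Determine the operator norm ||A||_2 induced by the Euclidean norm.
||A||_2 = sqrt((59 + sqrt(3445))/2) ≈ 7.6712 (= sqrt(largest eigenvalue of A^T A))

||A||_2 = sigma_max(A) = sqrt(lambda_max(A^T A)). Form the symmetric matrix M = A^T A =
[[18, 27],
 [27, 41]].
Its characteristic polynomial (trace, determinant of M give the coefficients) is
  p(λ) = det(λ I - M) = λ^2 - 59λ + 9.
For λ^2 - 59λ + 9 the discriminant is 3445. It is nonnegative but not a perfect square, so the roots are real and irrational: λ = (59 ± sqrt(3445))/2 ≈ 58.8471, 0.1529.
So the eigenvalues of A^T A are ≈ 0.1529, 58.8471 (all ≥ 0, as they must be for A^T A). The largest is λ_max = (59 + sqrt(3445))/2 ≈ 58.8471, hence ||A||_2 = sqrt(λ_max) = sqrt((59 + sqrt(3445))/2) ≈ 7.6712.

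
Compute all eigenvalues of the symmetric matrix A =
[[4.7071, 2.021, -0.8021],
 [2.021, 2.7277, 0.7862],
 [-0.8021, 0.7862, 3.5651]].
sigma(A) ≈ {1, 4, 6}

A is real symmetric, so its spectrum consists of real eigenvalues. Expanding the characteristic polynomial of the displayed matrix gives
  det(λ I - A) = p(λ) = λ^3 + (-11)λ^2 + (34)λ + (-24).
Solving p(λ) = 0 yields eigenvalues ≈ 1, 4, 6. (A is shown rounded to 4 decimals, so these recover the underlying integer eigenvalues to within that precision.)
Verification: the trace of A = 11 equals the sum of eigenvalues 11, and det(A) ≈ 23.9995 matches the eigenvalue product 24.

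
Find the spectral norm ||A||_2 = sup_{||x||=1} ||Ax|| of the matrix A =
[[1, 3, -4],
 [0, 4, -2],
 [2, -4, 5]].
||A||_2 ≈ 9.1554 (= sqrt(largest eigenvalue of A^T A))

||A||_2 = sigma_max(A) = sqrt(lambda_max(A^T A)). Form the symmetric matrix M = A^T A =
[[5, -5, 6],
 [-5, 41, -40],
 [6, -40, 45]].
Its characteristic polynomial (trace, sum of principal 2x2 minors, determinant of M give the coefficients) is
  p(λ) = det(λ I - M) = λ^3 - 91λ^2 + 614λ - 1024.
No integer candidate from the rational root theorem (±divisors of 1024) is a root, so the roots are irrational. The cubic discriminant is Δ = 110932900 > 0, so there are three distinct real roots. p(2) = -152 and p(3) = 26 have opposite signs, so a root lies in (2, 3); Newton's method refines it to λ ≈ 2.7715. p(4) = 40 and p(5) = -104 have opposite signs, so a root lies in (4, 5); Newton's method refines it to λ ≈ 4.4079. p(83) = -5174 and p(84) = 1160 have opposite signs, so a root lies in (83, 84); Newton's method refines it to λ ≈ 83.8206. Check (Vieta): the three roots sum to 91, matching tr M = 91.
So the eigenvalues of A^T A are ≈ 2.7715, 4.4079, 83.8206 (all ≥ 0, as they must be for A^T A). The largest is λ_max ≈ 83.8206, hence ||A||_2 = sqrt(λ_max) ≈ 9.1554.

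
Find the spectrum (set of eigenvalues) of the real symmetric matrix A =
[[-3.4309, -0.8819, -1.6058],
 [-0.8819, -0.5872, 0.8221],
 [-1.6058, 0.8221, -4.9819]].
sigma(A) ≈ {-6, -3, 0}

A is real symmetric, so its spectrum consists of real eigenvalues. Expanding the characteristic polynomial of the displayed matrix gives
  det(λ I - A) = p(λ) = λ^3 + (9)λ^2 + (18)λ + (0).
Solving p(λ) = 0 yields eigenvalues ≈ -6, -3, 0. (A is shown rounded to 4 decimals, so these recover the underlying integer eigenvalues to within that precision.)
Verification: the trace of A = -9 equals the sum of eigenvalues -9, and det(A) ≈ -0.0006 matches the eigenvalue product 0.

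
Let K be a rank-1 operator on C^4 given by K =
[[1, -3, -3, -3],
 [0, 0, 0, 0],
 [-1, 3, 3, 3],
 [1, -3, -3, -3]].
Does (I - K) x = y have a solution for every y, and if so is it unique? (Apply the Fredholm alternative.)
(I - K) is singular (det(I - K) = 0, i.e. 1 ∈ sigma(K)). (I - K) x = y is solvable iff y ⊥ ker((I - K)^*) = span{(1, -3, -3, -3)}, i.e. iff y_1 - 3y_2 - 3y_3 - 3y_4 = 0. When solvable, the solutions are x = y + c·(1, 0, -1, 1), c arbitrary (ker(I - K) = span{(1, 0, -1, 1)}, dimension 1).

K has rank 1, so it is an outer product K = u v^T: every row of K is a multiple of one row vector. Reading off the entries, u = (1, 0, -1, 1) and v = (1, -3, -3, -3) (row i of K equals u_i·v^T). A rank-one matrix u v^T satisfies K u = u (v·u) and kills the (3)-dimensional subspace v^⊥, so its characteristic polynomial is lambda^3 (lambda - v·u) with v·u = tr K = 1. Hence the eigenvalues of I - K are 1 (multiplicity 3) and 1 - (1) = 0, so det(I - K) = 0. (Direct check: I - K =
[[0, 3, 3, 3],
 [0, 1, 0, 0],
 [1, -3, -2, -3],
 [-1, 3, 3, 4]]
has determinant 0.) So 1 is an eigenvalue of K and (I - K) is not invertible. The finite-dimensional Fredholm alternative says: either (I - K) is invertible, or ker(I - K) ≠ {0} and then range(I - K) = ker((I - K)^*)^⊥, with dim ker(I - K) = dim ker((I - K)^*). We are in the second case, so we need both kernels. Kernel of I - K: (I - K) u = u - u (v·u) = u - u = 0, so ker(I - K) = span{u} = span{(1, 0, -1, 1)} (it is exactly 1-dimensional because rank(I - K) = 3). Kernel of the adjoint: K is real, so (I - K)^* = I - K^T = I - v u^T, and (I - v u^T) v = v - v (u·v) = 0; hence ker((I - K)^*) = span{v} = span{(1, -3, -3, -3)}. Therefore (I - K) x = y is solvable iff <y, v> = 0, i.e. iff y_1 - 3y_2 - 3y_3 - 3y_4 = 0. When this holds, K y = u (v·y) = 0, so (I - K) y = y and x = y is a particular solution; the full solution set is the line x = y + c·u = y + c·(1, 0, -1, 1), c ∈ C.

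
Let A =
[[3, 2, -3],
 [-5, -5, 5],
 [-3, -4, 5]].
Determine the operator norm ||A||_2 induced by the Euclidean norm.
||A||_2 ≈ 12.0459 (= sqrt(largest eigenvalue of A^T A))

||A||_2 = sigma_max(A) = sqrt(lambda_max(A^T A)). Form the symmetric matrix M = A^T A =
[[43, 43, -49],
 [43, 45, -51],
 [-49, -51, 59]].
Its characteristic polynomial (trace, sum of principal 2x2 minors, determinant of M give the coefficients) is
  p(λ) = det(λ I - M) = λ^3 - 147λ^2 + 276λ - 100.
No integer candidate from the rational root theorem (±divisors of 100) is a root, so the roots are irrational. The cubic discriminant is Δ = 364139280 > 0, so there are three distinct real roots. p(0) = -100 and p(1) = 30 have opposite signs, so a root lies in (0, 1); Newton's method refines it to λ ≈ 0.4895. p(1) = 30 and p(2) = -128 have opposite signs, so a root lies in (1, 2); Newton's method refines it to λ ≈ 1.4078. p(145) = -2130 and p(146) = 18880 have opposite signs, so a root lies in (145, 146); Newton's method refines it to λ ≈ 145.1026. Check (Vieta): the three roots sum to 147, matching tr M = 147.
So the eigenvalues of A^T A are ≈ 0.4895, 1.4078, 145.1026 (all ≥ 0, as they must be for A^T A). The largest is λ_max ≈ 145.1026, hence ||A||_2 = sqrt(λ_max) ≈ 12.0459.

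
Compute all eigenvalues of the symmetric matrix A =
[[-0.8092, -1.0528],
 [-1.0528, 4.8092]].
sigma(A) ≈ {-1, 5}

A is real symmetric, so its spectrum consists of real eigenvalues. Expanding the characteristic polynomial of the displayed matrix gives
  det(λ I - A) = p(λ) = λ^2 + (-4)λ + (-5).
Solving p(λ) = 0 yields eigenvalues ≈ -1, 5. (A is shown rounded to 4 decimals, so these recover the underlying integer eigenvalues to within that precision.)
Verification: the trace of A = 4 equals the sum of eigenvalues 4, and det(A) ≈ -5.0000 matches the eigenvalue product -5.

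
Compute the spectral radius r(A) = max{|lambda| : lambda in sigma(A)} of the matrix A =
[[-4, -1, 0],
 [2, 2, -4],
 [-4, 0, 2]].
r(A) ≈ 4.102

The eigenvalues of A are the roots of its characteristic polynomial. With M = A (coefficients from the trace, the sum of principal 2x2 minors, and det A):
  p(λ) = det(λ I - M) = λ^3 - 10λ + 28.
No integer candidate from the rational root theorem (±divisors of 28) is a root, so the roots are irrational. The cubic discriminant is Δ = -17168 < 0, so there is one real root and a complex-conjugate pair. p(-5) = -47 and p(-4) = 4 have opposite signs, so a root lies in (-5, -4); Newton's method refines it to λ ≈ -4.102. Dividing out (λ - (-4.102)) leaves approximately λ^2 - 4.102λ + 6.826. For λ^2 - 4.102λ + 6.826 the discriminant is -10.4781. It is negative, so the remaining roots are the complex-conjugate pair λ ≈ 2.051 ± 1.6185i. Their product equals the constant term, so |λ|^2 ≈ 6.826 and |λ| ≈ 2.6127.
Thus the eigenvalues (to 4 decimals) are -4.102 (modulus 4.102); 2.051 ± 1.6185i (modulus 2.6127). The spectral radius is the largest modulus: r(A) ≈ 4.102. (Cross-check: r(A) ≤ ||A||_2 ≈ 6.9768; equality holds whenever A is normal, though it can also hold for some non-normal A.)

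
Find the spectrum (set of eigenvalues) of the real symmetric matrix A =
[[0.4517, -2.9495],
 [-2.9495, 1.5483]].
sigma(A) ≈ {-2, 4}

A is real symmetric, so its spectrum consists of real eigenvalues. Expanding the characteristic polynomial of the displayed matrix gives
  det(λ I - A) = p(λ) = λ^2 + (-2)λ + (-8).
Solving p(λ) = 0 yields eigenvalues ≈ -2, 4. (A is shown rounded to 4 decimals, so these recover the underlying integer eigenvalues to within that precision.)
Verification: the trace of A = 2 equals the sum of eigenvalues 2, and det(A) ≈ -8.0002 matches the eigenvalue product -8.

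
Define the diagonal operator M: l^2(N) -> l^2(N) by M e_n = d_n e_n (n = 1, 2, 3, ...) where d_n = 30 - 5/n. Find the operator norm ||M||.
||M|| = 30

For a diagonal operator on l^2 with entries d_n, ||M|| = sup_n |d_n|. Here d_1 = 25, d_2 = 55/2, ..., and d_n = 30 - 5/n increases monotonically toward 30. All terms lie in [25, 30), so |d_n| = d_n and the supremum is the limit 30, which is not attained by any individual d_n. Hence ||M|| = 30.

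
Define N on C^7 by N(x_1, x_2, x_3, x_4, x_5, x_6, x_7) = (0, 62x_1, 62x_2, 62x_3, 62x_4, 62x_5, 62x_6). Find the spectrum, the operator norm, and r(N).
sigma(N) = {0}; ||N|| = 62; r(N) = 0. (N is nilpotent with N^7 = 0.)

On C^7, N is a strictly lower-triangular matrix with 62 on the subdiagonal and zeros elsewhere, so its characteristic polynomial is lambda^7 and every eigenvalue is 0: sigma(N) = {0}. For the operator norm, N e_i = 62e_{i+1} for i = 1, ..., 6 and N e_7 = 0, so the singular values of N are 62 (with multiplicity 6) and 0; hence ||N|| = 62. The spectral radius r(N) = max|lambda| = 0. Note ||N|| > r(N) — characteristic of non-normal nilpotent operators. Indeed N^7 = 0.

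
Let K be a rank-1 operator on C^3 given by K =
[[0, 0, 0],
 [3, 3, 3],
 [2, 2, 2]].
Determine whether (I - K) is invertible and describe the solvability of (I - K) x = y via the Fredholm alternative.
(I - K) is invertible (det(I - K) = -4 ≠ 0), so for every y in C^3 the equation (I - K) x = y has a unique solution.

K has rank 1, so it is an outer product K = u v^T: every row of K is a multiple of one row vector. Reading off the entries, u = (0, 3, 2) and v = (1, 1, 1) (row i of K equals u_i·v^T). A rank-one matrix u v^T satisfies K u = u (v·u) and kills the (2)-dimensional subspace v^⊥, so its characteristic polynomial is lambda^2 (lambda - v·u) with v·u = tr K = 5. Hence the eigenvalues of I - K are 1 (multiplicity 2) and 1 - (5) = -4, so det(I - K) = -4. (Direct check: I - K =
[[1, 0, 0],
 [-3, -2, -3],
 [-2, -2, -1]]
has determinant -4.) The finite-dimensional Fredholm alternative says: either (I - K) is invertible, or ker(I - K) ≠ {0} and then range(I - K) = ker((I - K)^*)^⊥, with dim ker(I - K) = dim ker((I - K)^*). Since det(I - K) ≠ 0, 1 is not an eigenvalue of K and ker(I - K) = {0}, so we are in the first case: for every y there is a unique x = (I - K)^(-1) y. Explicitly, by the Sherman–Morrison formula, (I - u v^T)^(-1) = I + u v^T/(1 - v·u), i.e. (I - K)^(-1) = I + K/(-4).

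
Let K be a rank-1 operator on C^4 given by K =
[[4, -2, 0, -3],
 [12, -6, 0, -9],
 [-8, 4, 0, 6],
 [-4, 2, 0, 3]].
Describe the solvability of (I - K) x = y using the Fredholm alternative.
(I - K) is singular (det(I - K) = 0, i.e. 1 ∈ sigma(K)). (I - K) x = y is solvable iff y ⊥ ker((I - K)^*) = span{(4, -2, 0, -3)}, i.e. iff 4y_1 - 2y_2 - 3y_4 = 0. When solvable, the solutions are x = y + c·(1, 3, -2, -1), c arbitrary (ker(I - K) = span{(1, 3, -2, -1)}, dimension 1).

K has rank 1, so it is an outer product K = u v^T: every row of K is a multiple of one row vector. Reading off the entries, u = (1, 3, -2, -1) and v = (4, -2, 0, -3) (row i of K equals u_i·v^T). A rank-one matrix u v^T satisfies K u = u (v·u) and kills the (3)-dimensional subspace v^⊥, so its characteristic polynomial is lambda^3 (lambda - v·u) with v·u = tr K = 1. Hence the eigenvalues of I - K are 1 (multiplicity 3) and 1 - (1) = 0, so det(I - K) = 0. (Direct check: I - K =
[[-3, 2, 0, 3],
 [-12, 7, 0, 9],
 [8, -4, 1, -6],
 [4, -2, 0, -2]]
has determinant 0.) So 1 is an eigenvalue of K and (I - K) is not invertible. The finite-dimensional Fredholm alternative says: either (I - K) is invertible, or ker(I - K) ≠ {0} and then range(I - K) = ker((I - K)^*)^⊥, with dim ker(I - K) = dim ker((I - K)^*). We are in the second case, so we need both kernels. Kernel of I - K: (I - K) u = u - u (v·u) = u - u = 0, so ker(I - K) = span{u} = span{(1, 3, -2, -1)} (it is exactly 1-dimensional because rank(I - K) = 3). Kernel of the adjoint: K is real, so (I - K)^* = I - K^T = I - v u^T, and (I - v u^T) v = v - v (u·v) = 0; hence ker((I - K)^*) = span{v} = span{(4, -2, 0, -3)}. Therefore (I - K) x = y is solvable iff <y, v> = 0, i.e. iff 4y_1 - 2y_2 - 3y_4 = 0. When this holds, K y = u (v·y) = 0, so (I - K) y = y and x = y is a particular solution; the full solution set is the line x = y + c·u = y + c·(1, 3, -2, -1), c ∈ C.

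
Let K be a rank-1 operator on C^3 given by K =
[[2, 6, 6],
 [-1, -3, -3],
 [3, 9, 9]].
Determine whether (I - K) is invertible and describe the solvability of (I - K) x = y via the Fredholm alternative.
(I - K) is invertible (det(I - K) = -7 ≠ 0), so for every y in C^3 the equation (I - K) x = y has a unique solution.

K has rank 1, so it is an outer product K = u v^T: every row of K is a multiple of one row vector. Reading off the entries, u = (-2, 1, -3) and v = (-1, -3, -3) (row i of K equals u_i·v^T). A rank-one matrix u v^T satisfies K u = u (v·u) and kills the (2)-dimensional subspace v^⊥, so its characteristic polynomial is lambda^2 (lambda - v·u) with v·u = tr K = 8. Hence the eigenvalues of I - K are 1 (multiplicity 2) and 1 - (8) = -7, so det(I - K) = -7. (Direct check: I - K =
[[-1, -6, -6],
 [1, 4, 3],
 [-3, -9, -8]]
has determinant -7.) The finite-dimensional Fredholm alternative says: either (I - K) is invertible, or ker(I - K) ≠ {0} and then range(I - K) = ker((I - K)^*)^⊥, with dim ker(I - K) = dim ker((I - K)^*). Since det(I - K) ≠ 0, 1 is not an eigenvalue of K and ker(I - K) = {0}, so we are in the first case: for every y there is a unique x = (I - K)^(-1) y. Explicitly, by the Sherman–Morrison formula, (I - u v^T)^(-1) = I + u v^T/(1 - v·u), i.e. (I - K)^(-1) = I + K/(-7).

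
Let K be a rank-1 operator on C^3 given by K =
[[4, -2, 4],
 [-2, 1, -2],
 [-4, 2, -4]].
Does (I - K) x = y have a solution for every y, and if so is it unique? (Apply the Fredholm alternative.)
(I - K) is singular (det(I - K) = 0, i.e. 1 ∈ sigma(K)). (I - K) x = y is solvable iff y ⊥ ker((I - K)^*) = span{(-2, 1, -2)}, i.e. iff -2y_1 + y_2 - 2y_3 = 0. When solvable, the solutions are x = y + c·(-2, 1, 2), c arbitrary (ker(I - K) = span{(-2, 1, 2)}, dimension 1).

K has rank 1, so it is an outer product K = u v^T: every row of K is a multiple of one row vector. Reading off the entries, u = (-2, 1, 2) and v = (-2, 1, -2) (row i of K equals u_i·v^T). A rank-one matrix u v^T satisfies K u = u (v·u) and kills the (2)-dimensional subspace v^⊥, so its characteristic polynomial is lambda^2 (lambda - v·u) with v·u = tr K = 1. Hence the eigenvalues of I - K are 1 (multiplicity 2) and 1 - (1) = 0, so det(I - K) = 0. (Direct check: I - K =
[[-3, 2, -4],
 [2, 0, 2],
 [4, -2, 5]]
has determinant 0.) So 1 is an eigenvalue of K and (I - K) is not invertible. The finite-dimensional Fredholm alternative says: either (I - K) is invertible, or ker(I - K) ≠ {0} and then range(I - K) = ker((I - K)^*)^⊥, with dim ker(I - K) = dim ker((I - K)^*). We are in the second case, so we need both kernels. Kernel of I - K: (I - K) u = u - u (v·u) = u - u = 0, so ker(I - K) = span{u} = span{(-2, 1, 2)} (it is exactly 1-dimensional because rank(I - K) = 2). Kernel of the adjoint: K is real, so (I - K)^* = I - K^T = I - v u^T, and (I - v u^T) v = v - v (u·v) = 0; hence ker((I - K)^*) = span{v} = span{(-2, 1, -2)}. Therefore (I - K) x = y is solvable iff <y, v> = 0, i.e. iff -2y_1 + y_2 - 2y_3 = 0. When this holds, K y = u (v·y) = 0, so (I - K) y = y and x = y is a particular solution; the full solution set is the line x = y + c·u = y + c·(-2, 1, 2), c ∈ C.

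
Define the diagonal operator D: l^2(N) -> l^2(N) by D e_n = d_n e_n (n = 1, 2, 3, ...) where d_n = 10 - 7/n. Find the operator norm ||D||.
||D|| = 10

For a diagonal operator on l^2 with entries d_n, ||D|| = sup_n |d_n|. Here d_1 = 3, d_2 = 13/2, ..., and d_n = 10 - 7/n increases monotonically toward 10. All terms lie in [3, 10), so |d_n| = d_n and the supremum is the limit 10, which is not attained by any individual d_n. Hence ||D|| = 10.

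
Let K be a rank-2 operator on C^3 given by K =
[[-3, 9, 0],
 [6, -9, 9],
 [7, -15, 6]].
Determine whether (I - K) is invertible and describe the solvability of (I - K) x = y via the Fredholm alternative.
(I - K) is invertible (det(I - K) = 43 ≠ 0), so for every y in C^3 the equation (I - K) x = y has a unique solution.

K has rank 2 and factors as K = U V^T = u1 v1^T + u2 v2^T with u1 = (3, 0, -3), v1 = (-1, 3, 0), u2 = (0, -3, -2), v2 = (-2, 3, -3) (multiplying out reproduces the displayed K). The nonzero eigenvalues of U V^T coincide with those of the 2 x 2 matrix G = V^T U = [[v1·u1, v1·u2], [v2·u1, v2·u2]] = [[-3, -9], [3, -3]], and by the Sylvester determinant identity det(I_3 - U V^T) = det(I_2 - V^T U) = det([[4, 9], [-3, 4]]) = (4)(4) - (9)(-3) = 43. (Direct check: I - K =
[[4, -9, 0],
 [-6, 10, -9],
 [-7, 15, -5]]
has determinant 43.) The finite-dimensional Fredholm alternative says: either (I - K) is invertible, or ker(I - K) ≠ {0} and then range(I - K) = ker((I - K)^*)^⊥, with dim ker(I - K) = dim ker((I - K)^*). Since det(I - K) ≠ 0, 1 is not an eigenvalue of K and ker(I - K) = {0}, so we are in the first case: for every y there is a unique x = (I - K)^(-1) y. (Explicitly, by the Woodbury identity, (I - U V^T)^(-1) = I + U (I_2 - G)^(-1) V^T.)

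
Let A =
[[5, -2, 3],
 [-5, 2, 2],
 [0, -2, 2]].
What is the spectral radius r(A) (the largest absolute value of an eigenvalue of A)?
r(A) ≈ 7.4879

The eigenvalues of A are the roots of its characteristic polynomial. With M = A (coefficients from the trace, the sum of principal 2x2 minors, and det A):
  p(λ) = det(λ I - M) = λ^3 - 9λ^2 + 18λ - 50.
No integer candidate from the rational root theorem (±divisors of 50) is a root, so the roots are irrational. The cubic discriminant is Δ = -64584 < 0, so there is one real root and a complex-conjugate pair. p(7) = -22 and p(8) = 30 have opposite signs, so a root lies in (7, 8); Newton's method refines it to λ ≈ 7.4879. Dividing out (λ - (7.4879)) leaves approximately λ^2 - 1.5121λ + 6.6775. For λ^2 - 1.5121λ + 6.6775 the discriminant is -24.4233. It is negative, so the remaining roots are the complex-conjugate pair λ ≈ 0.7561 ± 2.471i. Their product equals the constant term, so |λ|^2 ≈ 6.6775 and |λ| ≈ 2.5841.
Thus the eigenvalues (to 4 decimals) are 7.4879 (modulus 7.4879); 0.7561 ± 2.471i (modulus 2.5841). The spectral radius is the largest modulus: r(A) ≈ 7.4879. (Cross-check: r(A) ≤ ||A||_2 ≈ 7.7283; equality holds whenever A is normal, though it can also hold for some non-normal A.)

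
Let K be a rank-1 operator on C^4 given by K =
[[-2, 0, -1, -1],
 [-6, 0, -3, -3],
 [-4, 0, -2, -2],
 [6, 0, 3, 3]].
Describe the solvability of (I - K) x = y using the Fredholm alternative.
(I - K) is invertible (det(I - K) = 2 ≠ 0), so for every y in C^4 the equation (I - K) x = y has a unique solution.

K has rank 1, so it is an outer product K = u v^T: every row of K is a multiple of one row vector. Reading off the entries, u = (1, 3, 2, -3) and v = (-2, 0, -1, -1) (row i of K equals u_i·v^T). A rank-one matrix u v^T satisfies K u = u (v·u) and kills the (3)-dimensional subspace v^⊥, so its characteristic polynomial is lambda^3 (lambda - v·u) with v·u = tr K = -1. Hence the eigenvalues of I - K are 1 (multiplicity 3) and 1 - (-1) = 2, so det(I - K) = 2. (Direct check: I - K =
[[3, 0, 1, 1],
 [6, 1, 3, 3],
 [4, 0, 3, 2],
 [-6, 0, -3, -2]]
has determinant 2.) The finite-dimensional Fredholm alternative says: either (I - K) is invertible, or ker(I - K) ≠ {0} and then range(I - K) = ker((I - K)^*)^⊥, with dim ker(I - K) = dim ker((I - K)^*). Since det(I - K) ≠ 0, 1 is not an eigenvalue of K and ker(I - K) = {0}, so we are in the first case: for every y there is a unique x = (I - K)^(-1) y. Explicitly, by the Sherman–Morrison formula, (I - u v^T)^(-1) = I + u v^T/(1 - v·u), i.e. (I - K)^(-1) = I + K/(2).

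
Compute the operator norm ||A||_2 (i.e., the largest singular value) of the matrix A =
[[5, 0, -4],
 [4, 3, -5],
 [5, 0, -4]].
||A||_2 = sqrt((132 + sqrt(13824))/2) ≈ 11.1708 (= sqrt(largest eigenvalue of A^T A))

||A||_2 = sigma_max(A) = sqrt(lambda_max(A^T A)). Form the symmetric matrix M = A^T A =
[[66, 12, -60],
 [12, 9, -15],
 [-60, -15, 57]].
Its characteristic polynomial (trace, sum of principal 2x2 minors, determinant of M give the coefficients) is
  p(λ) = det(λ I - M) = λ^3 - 132λ^2 + 900λ.
The constant term is 0, so λ = 0 is a root. Dividing out λ leaves p(λ) = λ(λ^2 - 132λ + 900). For λ^2 - 132λ + 900 the discriminant is 13824. It is nonnegative but not a perfect square, so the roots are real and irrational: λ = (132 ± sqrt(13824))/2 ≈ 124.7878, 7.2122.
So the eigenvalues of A^T A are ≈ 0, 7.2122, 124.7878 (all ≥ 0, as they must be for A^T A). The largest is λ_max = (132 + sqrt(13824))/2 ≈ 124.7878, hence ||A||_2 = sqrt(λ_max) = sqrt((132 + sqrt(13824))/2) ≈ 11.1708.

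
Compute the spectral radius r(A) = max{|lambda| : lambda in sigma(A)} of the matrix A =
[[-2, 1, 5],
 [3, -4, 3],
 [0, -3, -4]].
r(A) ≈ 5.9611

The eigenvalues of A are the roots of its characteristic polynomial. With M = A (coefficients from the trace, the sum of principal 2x2 minors, and det A):
  p(λ) = det(λ I - M) = λ^3 + 10λ^2 + 38λ + 83.
No integer candidate from the rational root theorem (±divisors of 83) is a root, so the roots are irrational. The cubic discriminant is Δ = -25371 < 0, so there is one real root and a complex-conjugate pair. p(-6) = -1 and p(-5) = 18 have opposite signs, so a root lies in (-6, -5); Newton's method refines it to λ ≈ -5.9611. Dividing out (λ - (-5.9611)) leaves approximately λ^2 + 4.0389λ + 13.9237. For λ^2 + 4.0389λ + 13.9237 the discriminant is -39.3817. It is negative, so the remaining roots are the complex-conjugate pair λ ≈ -2.0195 ± 3.1377i. Their product equals the constant term, so |λ|^2 ≈ 13.9237 and |λ| ≈ 3.7314.
Thus the eigenvalues (to 4 decimals) are -5.9611 (modulus 5.9611); -2.0195 ± 3.1377i (modulus 3.7314). The spectral radius is the largest modulus: r(A) ≈ 5.9611. (Cross-check: r(A) ≤ ||A||_2 ≈ 7.1722; equality holds whenever A is normal, though it can also hold for some non-normal A.)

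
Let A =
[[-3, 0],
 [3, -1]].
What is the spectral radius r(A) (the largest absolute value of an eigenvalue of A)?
r(A) = 3

The eigenvalues of A are the roots of its characteristic polynomial. With M = A (coefficients from the trace and determinant):
  p(λ) = det(λ I - M) = λ^2 + 4λ + 3.
For λ^2 + 4λ + 3 the discriminant is 4. It is a perfect square (2^2), so the roots are rational: λ = (-4 ± 2)/2 = -1, -3.
Thus the eigenvalues (to 4 decimals) are -1 (modulus 1); -3 (modulus 3). The spectral radius is the largest modulus: r(A) = 3. (Cross-check: r(A) ≤ ||A||_2 ≈ 4.3028; equality holds whenever A is normal, though it can also hold for some non-normal A.)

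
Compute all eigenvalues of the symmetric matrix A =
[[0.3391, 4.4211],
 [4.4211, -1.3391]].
sigma(A) ≈ {-5, 4}

A is real symmetric, so its spectrum consists of real eigenvalues. Expanding the characteristic polynomial of the displayed matrix gives
  det(λ I - A) = p(λ) = λ^2 + (1)λ + (-20).
Solving p(λ) = 0 yields eigenvalues ≈ -5, 4. (A is shown rounded to 4 decimals, so these recover the underlying integer eigenvalues to within that precision.)
Verification: the trace of A = -1 equals the sum of eigenvalues -1, and det(A) ≈ -20.0002 matches the eigenvalue product -20.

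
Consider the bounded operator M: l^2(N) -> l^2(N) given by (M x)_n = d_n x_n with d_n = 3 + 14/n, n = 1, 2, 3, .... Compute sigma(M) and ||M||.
sigma(M) = {3 + 14/n : n ≥ 1} ∪ {3}; ||M|| = 17

A bounded diagonal operator on l^2 with diagonal entries d_n has spectrum equal to the closure of {d_n : n ≥ 1}: every d_n is an eigenvalue (with eigenvector e_n), so {d_n} ⊂ sigma(M); the spectrum is closed, so its closure is too; and for lambda not in the closure, (M - lambda I) has bounded inverse (the diagonal entries 1/(d_n - lambda) are bounded). For our sequence d_n = 3 + 14/n, n = 1, 2, 3, ...:
  - {d_n} = {3 + 14/n : n ≥ 1}; the only limit point is 3
  - closure = {3 + 14/n : n ≥ 1} ∪ {3}
For the norm: a diagonal operator has ||M|| = sup_n |d_n|. Here d_n = 3 + 14/n is positive and decreasing, so sup_n |d_n| = d_1 = 3 + 14 = 17. So ||M|| = 17.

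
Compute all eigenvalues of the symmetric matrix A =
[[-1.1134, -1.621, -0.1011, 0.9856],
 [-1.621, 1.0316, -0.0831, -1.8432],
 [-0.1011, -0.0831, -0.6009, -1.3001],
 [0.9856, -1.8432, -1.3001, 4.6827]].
sigma(A) ≈ {-2, -1, 1, 6}

A is real symmetric, so its spectrum consists of real eigenvalues. Expanding the characteristic polynomial of the displayed matrix gives
  det(λ I - A) = p(λ) = λ^4 + (-4)λ^3 + (-13)λ^2 + (4)λ + (12).
Solving p(λ) = 0 yields eigenvalues ≈ -2, -1, 1, 6. (A is shown rounded to 4 decimals, so these recover the underlying integer eigenvalues to within that precision.)
Verification: the trace of A = 4 equals the sum of eigenvalues 4, and det(A) ≈ 12.0001 matches the eigenvalue product 12.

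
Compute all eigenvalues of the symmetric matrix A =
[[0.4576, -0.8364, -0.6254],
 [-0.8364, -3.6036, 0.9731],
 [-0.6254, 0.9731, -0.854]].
sigma(A) ≈ {-4, -1, 1}

A is real symmetric, so its spectrum consists of real eigenvalues. Expanding the characteristic polynomial of the displayed matrix gives
  det(λ I - A) = p(λ) = λ^3 + (4)λ^2 + (-1)λ + (-4).
Solving p(λ) = 0 yields eigenvalues ≈ -4, -1, 1. (A is shown rounded to 4 decimals, so these recover the underlying integer eigenvalues to within that precision.)
Verification: the trace of A = -4 equals the sum of eigenvalues -4, and det(A) ≈ 3.9999 matches the eigenvalue product 4.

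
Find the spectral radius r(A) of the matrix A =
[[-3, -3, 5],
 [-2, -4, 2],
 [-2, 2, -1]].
r(A) = 6

The eigenvalues of A are the roots of its characteristic polynomial. With M = A (coefficients from the trace, the sum of principal 2x2 minors, and det A):
  p(λ) = det(λ I - M) = λ^3 + 8λ^2 + 19λ + 42.
By the rational root theorem any rational root is an integer divisor of 42. Testing λ = -6: p(-6) = -216 + 288 - 114 + 42 = 0, so λ = -6 is a root. Dividing out (λ + 6) leaves p(λ) = (λ + 6)(λ^2 + 2λ + 7). For λ^2 + 2λ + 7 the discriminant is -24. It is negative, so the roots are the complex-conjugate pair λ = -1 ± (sqrt(24)/2) i ≈ -1 ± 2.4495i. For a conjugate pair the product of the roots equals the constant term, so |λ|^2 = 7 and |λ| = sqrt(7) ≈ 2.6458.
Thus the eigenvalues (to 4 decimals) are -1 ± 2.4495i (modulus 2.6458); -6 (modulus 6). The spectral radius is the largest modulus: r(A) = 6. (Cross-check: r(A) ≤ ||A||_2 ≈ 8.0066; equality holds whenever A is normal, though it can also hold for some non-normal A.)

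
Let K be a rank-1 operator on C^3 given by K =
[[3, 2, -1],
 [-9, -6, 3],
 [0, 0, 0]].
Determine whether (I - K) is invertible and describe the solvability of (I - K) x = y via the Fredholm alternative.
(I - K) is invertible (det(I - K) = 4 ≠ 0), so for every y in C^3 the equation (I - K) x = y has a unique solution.

K has rank 1, so it is an outer product K = u v^T: every row of K is a multiple of one row vector. Reading off the entries, u = (-1, 3, 0) and v = (-3, -2, 1) (row i of K equals u_i·v^T). A rank-one matrix u v^T satisfies K u = u (v·u) and kills the (2)-dimensional subspace v^⊥, so its characteristic polynomial is lambda^2 (lambda - v·u) with v·u = tr K = -3. Hence the eigenvalues of I - K are 1 (multiplicity 2) and 1 - (-3) = 4, so det(I - K) = 4. (Direct check: I - K =
[[-2, -2, 1],
 [9, 7, -3],
 [0, 0, 1]]
has determinant 4.) The finite-dimensional Fredholm alternative says: either (I - K) is invertible, or ker(I - K) ≠ {0} and then range(I - K) = ker((I - K)^*)^⊥, with dim ker(I - K) = dim ker((I - K)^*). Since det(I - K) ≠ 0, 1 is not an eigenvalue of K and ker(I - K) = {0}, so we are in the first case: for every y there is a unique x = (I - K)^(-1) y. Explicitly, by the Sherman–Morrison formula, (I - u v^T)^(-1) = I + u v^T/(1 - v·u), i.e. (I - K)^(-1) = I + K/(4).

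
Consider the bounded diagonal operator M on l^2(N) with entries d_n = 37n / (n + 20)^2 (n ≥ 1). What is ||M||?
||M|| = 37/80 (attained at n = 20)

For M diagonal, ||M|| = sup_n |d_n|. Treat f(x) = 37x / (x + 20)^2 for real x > 0. By the quotient rule, f'(x) = 37(20 - x)/(x + 20)^3, which is positive for x < 20 and negative for x > 20. So f has a unique maximum at x = 20, and since 20 is a positive integer, the supremum over n ≥ 1 is attained at n = 20: d_20 = 37·20/(20 + 20)^2 = 37·20/1600 = 37/80. Hence ||M|| = 37/80.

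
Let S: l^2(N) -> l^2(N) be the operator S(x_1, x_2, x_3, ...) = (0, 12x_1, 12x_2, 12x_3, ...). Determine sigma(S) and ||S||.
sigma(S) = closed disk {z in C : |z| ≤ 12}; ||S|| = 12

Note S = 12·U where U is the unit right shift (U x)_k = x_{k-1} (with x_0 := 0); so ||S|| = 12||U|| and sigma(S) = 12·sigma(U). ||S x||^2 = sum_{k≥1} |12x_k|^2 = 144||x||^2, so ||S|| = 12 and sigma(S) ⊂ {|z| ≤ 12}. For any |lambda| < 12, the equation (S - lambda I) x = 0 forces x_1 = 0, then 12x_k = lambda x_{k+1} ⇒ x = 0, so S has no eigenvalues. But (S - lambda I) is not surjective for |lambda| < 12: solving (S - lambda I) x = e_1 would require x_n proportional to (lambda/12)^(-n), which is not in l^2. So every |lambda| < 12 lies in the residual spectrum. The boundary |lambda| = 12 is in the approximate point spectrum (the spectrum is closed). Hence sigma(S) is the closed disk of radius 12.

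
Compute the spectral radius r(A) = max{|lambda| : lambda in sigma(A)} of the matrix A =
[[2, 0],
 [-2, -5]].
r(A) = 5

The eigenvalues of A are the roots of its characteristic polynomial. With M = A (coefficients from the trace and determinant):
  p(λ) = det(λ I - M) = λ^2 + 3λ - 10.
For λ^2 + 3λ - 10 the discriminant is 49. It is a perfect square (7^2), so the roots are rational: λ = (-3 ± 7)/2 = 2, -5.
Thus the eigenvalues (to 4 decimals) are 2 (modulus 2); -5 (modulus 5). The spectral radius is the largest modulus: r(A) = 5. (Cross-check: r(A) ≤ ||A||_2 ≈ 5.4428; equality holds whenever A is normal, though it can also hold for some non-normal A.)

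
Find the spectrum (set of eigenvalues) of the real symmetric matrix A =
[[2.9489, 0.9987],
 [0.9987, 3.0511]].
sigma(A) ≈ {2, 4}

A is real symmetric, so its spectrum consists of real eigenvalues. Expanding the characteristic polynomial of the displayed matrix gives
  det(λ I - A) = p(λ) = λ^2 + (-6)λ + (8).
Solving p(λ) = 0 yields eigenvalues ≈ 2, 4. (A is shown rounded to 4 decimals, so these recover the underlying integer eigenvalues to within that precision.)
Verification: the trace of A = 6 equals the sum of eigenvalues 6, and det(A) ≈ 8.0000 matches the eigenvalue product 8.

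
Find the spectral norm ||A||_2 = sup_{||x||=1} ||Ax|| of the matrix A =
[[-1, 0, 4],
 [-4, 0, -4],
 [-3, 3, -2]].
||A||_2 ≈ 7.2196 (= sqrt(largest eigenvalue of A^T A))

||A||_2 = sigma_max(A) = sqrt(lambda_max(A^T A)). Form the symmetric matrix M = A^T A =
[[26, -9, 18],
 [-9, 9, -6],
 [18, -6, 36]].
Its characteristic polynomial (trace, sum of principal 2x2 minors, determinant of M give the coefficients) is
  p(λ) = det(λ I - M) = λ^3 - 71λ^2 + 1053λ - 3600.
No integer candidate from the rational root theorem (±divisors of 3600) is a root, so the roots are irrational. The cubic discriminant is Δ = 260006661 > 0, so there are three distinct real roots. p(4) = -460 and p(5) = 15 have opposite signs, so a root lies in (4, 5); Newton's method refines it to λ ≈ 4.9643. p(13) = 287 and p(14) = -30 have opposite signs, so a root lies in (13, 14); Newton's method refines it to λ ≈ 13.9129. p(52) = -220 and p(53) = 1647 have opposite signs, so a root lies in (52, 53); Newton's method refines it to λ ≈ 52.1228. Check (Vieta): the three roots sum to 71, matching tr M = 71.
So the eigenvalues of A^T A are ≈ 4.9643, 13.9129, 52.1228 (all ≥ 0, as they must be for A^T A). The largest is λ_max ≈ 52.1228, hence ||A||_2 = sqrt(λ_max) ≈ 7.2196.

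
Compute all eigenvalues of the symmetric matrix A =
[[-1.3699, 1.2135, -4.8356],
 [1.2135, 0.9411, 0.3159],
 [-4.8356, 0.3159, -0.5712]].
sigma(A) ≈ {-6, 1, 4}

A is real symmetric, so its spectrum consists of real eigenvalues. Expanding the characteristic polynomial of the displayed matrix gives
  det(λ I - A) = p(λ) = λ^3 + (1)λ^2 + (-26)λ + (23.9989).
Solving p(λ) = 0 yields eigenvalues ≈ -6, 1, 4. (A is shown rounded to 4 decimals, so these recover the underlying integer eigenvalues to within that precision.)
Verification: the trace of A = -1 equals the sum of eigenvalues -1, and det(A) ≈ -23.9989 matches the eigenvalue product -24.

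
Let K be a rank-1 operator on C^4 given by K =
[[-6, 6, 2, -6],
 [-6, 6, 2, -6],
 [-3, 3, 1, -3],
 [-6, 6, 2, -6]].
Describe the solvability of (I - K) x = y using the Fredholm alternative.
(I - K) is invertible (det(I - K) = 6 ≠ 0), so for every y in C^4 the equation (I - K) x = y has a unique solution.

K has rank 1, so it is an outer product K = u v^T: every row of K is a multiple of one row vector. Reading off the entries, u = (-2, -2, -1, -2) and v = (3, -3, -1, 3) (row i of K equals u_i·v^T). A rank-one matrix u v^T satisfies K u = u (v·u) and kills the (3)-dimensional subspace v^⊥, so its characteristic polynomial is lambda^3 (lambda - v·u) with v·u = tr K = -5. Hence the eigenvalues of I - K are 1 (multiplicity 3) and 1 - (-5) = 6, so det(I - K) = 6. (Direct check: I - K =
[[7, -6, -2, 6],
 [6, -5, -2, 6],
 [3, -3, 0, 3],
 [6, -6, -2, 7]]
has determinant 6.) The finite-dimensional Fredholm alternative says: either (I - K) is invertible, or ker(I - K) ≠ {0} and then range(I - K) = ker((I - K)^*)^⊥, with dim ker(I - K) = dim ker((I - K)^*). Since det(I - K) ≠ 0, 1 is not an eigenvalue of K and ker(I - K) = {0}, so we are in the first case: for every y there is a unique x = (I - K)^(-1) y. Explicitly, by the Sherman–Morrison formula, (I - u v^T)^(-1) = I + u v^T/(1 - v·u), i.e. (I - K)^(-1) = I + K/(6).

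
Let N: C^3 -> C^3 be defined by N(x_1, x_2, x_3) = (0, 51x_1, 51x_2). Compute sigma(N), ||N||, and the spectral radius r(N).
sigma(N) = {0}; ||N|| = 51; r(N) = 0. (N is nilpotent with N^3 = 0.)

On C^3, N is a strictly lower-triangular matrix with 51 on the subdiagonal and zeros elsewhere, so its characteristic polynomial is lambda^3 and every eigenvalue is 0: sigma(N) = {0}. For the operator norm, N e_i = 51e_{i+1} for i = 1, ..., 2 and N e_3 = 0, so the singular values of N are 51 (with multiplicity 2) and 0; hence ||N|| = 51. The spectral radius r(N) = max|lambda| = 0. Note ||N|| > r(N) — characteristic of non-normal nilpotent operators. Indeed N^3 = 0.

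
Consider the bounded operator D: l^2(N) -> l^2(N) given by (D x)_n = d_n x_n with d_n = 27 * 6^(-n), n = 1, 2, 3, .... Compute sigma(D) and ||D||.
sigma(D) = {27 * 6^(-n) : n ≥ 1} ∪ {0}; ||D|| = 9/2

A bounded diagonal operator on l^2 with diagonal entries d_n has spectrum equal to the closure of {d_n : n ≥ 1}: every d_n is an eigenvalue (with eigenvector e_n), so {d_n} ⊂ sigma(D); the spectrum is closed, so its closure is too; and for lambda not in the closure, (D - lambda I) has bounded inverse (the diagonal entries 1/(d_n - lambda) are bounded). For our sequence d_n = 27 * 6^(-n), n = 1, 2, 3, ...:
  - {d_n} = {27 * 6^(-n) : n ≥ 1}; the only limit point is 0
  - closure = {27 * 6^(-n) : n ≥ 1} ∪ {0}
For the norm: a diagonal operator has ||D|| = sup_n |d_n|. Here d_n = 27 * 6^(-n) is positive and decreasing, so sup_n |d_n| = d_1 = 27/6 = 9/2. So ||D|| = 9/2.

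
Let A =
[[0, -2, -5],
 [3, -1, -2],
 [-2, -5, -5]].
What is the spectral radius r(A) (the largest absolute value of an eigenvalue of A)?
r(A) ≈ 6.2344

The eigenvalues of A are the roots of its characteristic polynomial. With M = A (coefficients from the trace, the sum of principal 2x2 minors, and det A):
  p(λ) = det(λ I - M) = λ^3 + 6λ^2 - 9λ - 47.
No integer candidate from the rational root theorem (±divisors of 47) is a root, so the roots are irrational. The cubic discriminant is Δ = 32481 > 0, so there are three distinct real roots. p(-7) = -33 and p(-6) = 7 have opposite signs, so a root lies in (-7, -6); Newton's method refines it to λ ≈ -6.2344. p(-3) = 7 and p(-2) = -13 have opposite signs, so a root lies in (-3, -2); Newton's method refines it to λ ≈ -2.631. p(2) = -33 and p(3) = 7 have opposite signs, so a root lies in (2, 3); Newton's method refines it to λ ≈ 2.8654. Check (Vieta): the three roots sum to -6, matching tr M = -6.
Thus the eigenvalues (to 4 decimals) are -6.2344 (modulus 6.2344); -2.631 (modulus 2.631); 2.8654 (modulus 2.8654). The spectral radius is the largest modulus: r(A) ≈ 6.2344. (Cross-check: r(A) ≤ ||A||_2 ≈ 9.038; equality holds whenever A is normal, though it can also hold for some non-normal A.)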